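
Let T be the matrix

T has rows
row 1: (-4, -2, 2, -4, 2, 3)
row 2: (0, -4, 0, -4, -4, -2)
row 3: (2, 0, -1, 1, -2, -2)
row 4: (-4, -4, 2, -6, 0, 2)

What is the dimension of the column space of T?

Row reduce to echelon form.
R3 ← R3 + (1/2)·R1: [0, -1, 0, -1, -1, -1/2]
R4 ← R4 − R1: [0, -2, 0, -2, -2, -1]
R3 ← R3 − (1/4)·R2: [0, 0, 0, 0, 0, 0]
R4 ← R4 − (1/2)·R2: [0, 0, 0, 0, 0, 0]
Echelon form has 2 nonzero rows, so rank(T) = 2.
The column space has dimension equal to the rank: 2.

2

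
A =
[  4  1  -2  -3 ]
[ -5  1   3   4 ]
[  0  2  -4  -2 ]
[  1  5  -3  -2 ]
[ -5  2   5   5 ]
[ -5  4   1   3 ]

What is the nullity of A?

Row reduce to echelon form.
R2 ← R2 + (5/4)·R1: [0, 9/4, 1/2, 1/4]
R4 ← R4 − (1/4)·R1: [0, 19/4, -5/2, -5/4]
R5 ← R5 + (5/4)·R1: [0, 13/4, 5/2, 5/4]
R6 ← R6 + (5/4)·R1: [0, 21/4, -3/2, -3/4]
R3 ← R3 − (8/9)·R2: [0, 0, -40/9, -20/9]
R4 ← R4 − (19/9)·R2: [0, 0, -32/9, -16/9]
R5 ← R5 − (13/9)·R2: [0, 0, 16/9, 8/9]
R6 ← R6 − (7/3)·R2: [0, 0, -8/3, -4/3]
R4 ← R4 − (4/5)·R3: [0, 0, 0, 0]
R5 ← R5 + (2/5)·R3: [0, 0, 0, 0]
R6 ← R6 − (3/5)·R3: [0, 0, 0, 0]
3 nonzero rows, so rank(A) = 3.
A has 4 columns; by rank–nullity, nullity = 4 − 3 = 1.

1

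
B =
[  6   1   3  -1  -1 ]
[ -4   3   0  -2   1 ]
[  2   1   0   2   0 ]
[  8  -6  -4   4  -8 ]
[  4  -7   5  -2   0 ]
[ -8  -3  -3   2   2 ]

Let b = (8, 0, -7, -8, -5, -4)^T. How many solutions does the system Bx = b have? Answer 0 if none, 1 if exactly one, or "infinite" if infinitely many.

0

Row reduce the augmented matrix [B | b].
R2 ← R2 + (2/3)·R1: [0, 11/3, 2, -8/3, 1/3, 16/3]
R3 ← R3 − (1/3)·R1: [0, 2/3, -1, 7/3, 1/3, -29/3]
R4 ← R4 − (4/3)·R1: [0, -22/3, -8, 16/3, -20/3, -56/3]
R5 ← R5 − (2/3)·R1: [0, -23/3, 3, -4/3, 2/3, -31/3]
R6 ← R6 + (4/3)·R1: [0, -5/3, 1, 2/3, 2/3, 20/3]
R3 ← R3 − (2/11)·R2: [0, 0, -15/11, 31/11, 3/11, -117/11]
R4 ← R4 + (2)·R2: [0, 0, -4, 0, -6, -8]
R5 ← R5 + (23/11)·R2: [0, 0, 79/11, -76/11, 15/11, 9/11]
R6 ← R6 + (5/11)·R2: [0, 0, 21/11, -6/11, 9/11, 100/11]
R4 ← R4 − (44/15)·R3: [0, 0, 0, -124/15, -34/5, 116/5]
R5 ← R5 + (79/15)·R3: [0, 0, 0, 119/15, 14/5, -276/5]
R6 ← R6 + (7/5)·R3: [0, 0, 0, 17/5, 6/5, -29/5]
R5 ← R5 + (119/124)·R4: [0, 0, 0, 0, -231/62, -1021/31]
R6 ← R6 + (51/124)·R4: [0, 0, 0, 0, -99/62, 116/31]
R6 ← R6 − (3/7)·R5: [0, 0, 0, 0, 0, 125/7]
The echelon form has 6 nonzero rows; the last pivot sits in the augmented column, so rank(B) = 5 but rank([B|b]) = 6.
Since the ranks differ, the system is inconsistent.
It has no solutions.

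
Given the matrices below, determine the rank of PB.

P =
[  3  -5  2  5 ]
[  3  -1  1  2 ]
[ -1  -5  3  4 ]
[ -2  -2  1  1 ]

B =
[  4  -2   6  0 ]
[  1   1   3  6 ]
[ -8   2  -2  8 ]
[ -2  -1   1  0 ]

3

First compute PB:
[[-19, -12,   4, -14],
 [ -1,  -7,  15,   2],
 [-41,  -1, -23,  -6],
 [-20,   3, -19,  -4]]
Now row reduce the product.
R2 ← R2 − (1/19)·R1: [0, -121/19, 281/19, 52/19]
R3 ← R3 − (41/19)·R1: [0, 473/19, -601/19, 460/19]
R4 ← R4 − (20/19)·R1: [0, 297/19, -441/19, 204/19]
R3 ← R3 + (43/11)·R2: [0, 0, 288/11, 384/11]
R4 ← R4 + (27/11)·R2: [0, 0, 144/11, 192/11]
R4 ← R4 − (1/2)·R3: [0, 0, 0, 0]
3 nonzero rows, so rank(PB) = 3.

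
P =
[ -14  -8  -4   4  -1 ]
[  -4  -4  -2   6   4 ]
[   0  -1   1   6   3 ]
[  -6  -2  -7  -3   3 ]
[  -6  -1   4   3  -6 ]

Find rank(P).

4

Row reduce to echelon form.
R2 ← R2 − (2/7)·R1: [0, -12/7, -6/7, 34/7, 30/7]
R4 ← R4 − (3/7)·R1: [0, 10/7, -37/7, -33/7, 24/7]
R5 ← R5 − (3/7)·R1: [0, 17/7, 40/7, 9/7, -39/7]
R3 ← R3 − (7/12)·R2: [0, 0, 3/2, 19/6, 1/2]
R4 ← R4 + (5/6)·R2: [0, 0, -6, -2/3, 7]
R5 ← R5 + (17/12)·R2: [0, 0, 9/2, 49/6, 1/2]
R4 ← R4 + (4)·R3: [0, 0, 0, 12, 9]
R5 ← R5 − (3)·R3: [0, 0, 0, -4/3, -1]
R5 ← R5 + (1/9)·R4: [0, 0, 0, 0, 0]
Echelon form has 4 nonzero rows, so rank(P) = 4.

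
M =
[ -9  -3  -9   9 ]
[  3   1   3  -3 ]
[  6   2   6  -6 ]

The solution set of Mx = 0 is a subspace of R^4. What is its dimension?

3

Row reduce to echelon form.
R2 ← R2 + (1/3)·R1: [0, 0, 0, 0]
R3 ← R3 + (2/3)·R1: [0, 0, 0, 0]
1 nonzero row, so rank(M) = 1.
M has 4 columns; by rank–nullity, nullity = 4 − 1 = 3.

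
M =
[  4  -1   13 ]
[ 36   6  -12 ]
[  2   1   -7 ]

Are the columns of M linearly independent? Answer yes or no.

Row reduce M to echelon form.
R2 ← R2 − (9)·R1: [0, 15, -129]
R3 ← R3 − (1/2)·R1: [0, 3/2, -27/2]
R3 ← R3 − (1/10)·R2: [0, 0, -3/5]
3 pivots among 3 columns.
Every column is a pivot column, so the columns are linearly independent.

yes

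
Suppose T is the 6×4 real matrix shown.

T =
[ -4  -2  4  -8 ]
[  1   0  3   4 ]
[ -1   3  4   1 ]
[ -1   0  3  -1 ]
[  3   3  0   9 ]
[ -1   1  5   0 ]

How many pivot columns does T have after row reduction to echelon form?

Row reduce to echelon form.
R2 ← R2 + (1/4)·R1: [0, -1/2, 4, 2]
R3 ← R3 − (1/4)·R1: [0, 7/2, 3, 3]
R4 ← R4 − (1/4)·R1: [0, 1/2, 2, 1]
R5 ← R5 + (3/4)·R1: [0, 3/2, 3, 3]
R6 ← R6 − (1/4)·R1: [0, 3/2, 4, 2]
R3 ← R3 + (7)·R2: [0, 0, 31, 17]
R4 ← R4 + R2: [0, 0, 6, 3]
R5 ← R5 + (3)·R2: [0, 0, 15, 9]
R6 ← R6 + (3)·R2: [0, 0, 16, 8]
R4 ← R4 − (6/31)·R3: [0, 0, 0, -9/31]
R5 ← R5 − (15/31)·R3: [0, 0, 0, 24/31]
R6 ← R6 − (16/31)·R3: [0, 0, 0, -24/31]
R5 ← R5 + (8/3)·R4: [0, 0, 0, 0]
R6 ← R6 − (8/3)·R4: [0, 0, 0, 0]
Echelon form has 4 nonzero rows, so rank(T) = 4.
Each nonzero row contributes one pivot column: 4 pivot columns.

4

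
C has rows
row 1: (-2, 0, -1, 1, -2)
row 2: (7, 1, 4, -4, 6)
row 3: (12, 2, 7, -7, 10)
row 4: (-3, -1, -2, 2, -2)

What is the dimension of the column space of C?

Row reduce to echelon form.
R2 ← R2 + (7/2)·R1: [0, 1, 1/2, -1/2, -1]
R3 ← R3 + (6)·R1: [0, 2, 1, -1, -2]
R4 ← R4 − (3/2)·R1: [0, -1, -1/2, 1/2, 1]
R3 ← R3 − (2)·R2: [0, 0, 0, 0, 0]
R4 ← R4 + R2: [0, 0, 0, 0, 0]
Echelon form has 2 nonzero rows, so rank(C) = 2.
The column space has dimension equal to the rank: 2.

2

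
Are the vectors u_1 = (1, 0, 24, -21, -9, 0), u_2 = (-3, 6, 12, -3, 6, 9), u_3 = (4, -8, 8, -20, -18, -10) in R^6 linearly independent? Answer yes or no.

Form the matrix with these vectors as rows and row reduce.
R2 ← R2 + (3)·R1: [0, 6, 84, -66, -21, 9]
R3 ← R3 − (4)·R1: [0, -8, -88, 64, 18, -10]
R3 ← R3 + (4/3)·R2: [0, 0, 24, -24, -10, 2]
3 nonzero rows, so the 3 vectors span a space of dimension 3.
Since 3 = 3, the vectors are linearly independent.

yes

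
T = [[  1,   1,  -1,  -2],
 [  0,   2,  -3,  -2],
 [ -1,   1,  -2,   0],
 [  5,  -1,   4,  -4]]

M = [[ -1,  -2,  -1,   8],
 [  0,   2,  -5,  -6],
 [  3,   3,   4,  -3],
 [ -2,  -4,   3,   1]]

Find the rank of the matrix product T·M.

2

First compute TM:
[[  0,   5, -16,   3],
 [ -5,   3, -28,  -5],
 [ -5,  -2, -12,  -8],
 [ 15,  16,   4,  30]]
Now row reduce the product.
Swap R1 ↔ R2
R3 ← R3 − R1: [0, -5, 16, -3]
R4 ← R4 + (3)·R1: [0, 25, -80, 15]
R3 ← R3 + R2: [0, 0, 0, 0]
R4 ← R4 − (5)·R2: [0, 0, 0, 0]
2 nonzero rows, so rank(TM) = 2.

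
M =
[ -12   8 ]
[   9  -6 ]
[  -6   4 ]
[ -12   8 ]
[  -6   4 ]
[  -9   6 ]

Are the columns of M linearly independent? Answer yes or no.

no

Row reduce M to echelon form.
R2 ← R2 + (3/4)·R1: [0, 0]
R3 ← R3 − (1/2)·R1: [0, 0]
R4 ← R4 − R1: [0, 0]
R5 ← R5 − (1/2)·R1: [0, 0]
R6 ← R6 − (3/4)·R1: [0, 0]
1 pivot among 2 columns.
Only 1 < 2 pivot columns, so the columns are linearly dependent.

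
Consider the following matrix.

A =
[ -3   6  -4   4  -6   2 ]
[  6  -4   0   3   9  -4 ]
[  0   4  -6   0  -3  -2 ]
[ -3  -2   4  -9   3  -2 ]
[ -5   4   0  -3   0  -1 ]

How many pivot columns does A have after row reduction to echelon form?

5

Row reduce to echelon form.
R2 ← R2 + (2)·R1: [0, 8, -8, 11, -3, 0]
R4 ← R4 − R1: [0, -8, 8, -13, 9, -4]
R5 ← R5 − (5/3)·R1: [0, -6, 20/3, -29/3, 10, -13/3]
R3 ← R3 − (1/2)·R2: [0, 0, -2, -11/2, -3/2, -2]
R4 ← R4 + R2: [0, 0, 0, -2, 6, -4]
R5 ← R5 + (3/4)·R2: [0, 0, 2/3, -17/12, 31/4, -13/3]
R5 ← R5 + (1/3)·R3: [0, 0, 0, -13/4, 29/4, -5]
R5 ← R5 − (13/8)·R4: [0, 0, 0, 0, -5/2, 3/2]
Echelon form has 5 nonzero rows, so rank(A) = 5.
Each nonzero row contributes one pivot column: 5 pivot columns.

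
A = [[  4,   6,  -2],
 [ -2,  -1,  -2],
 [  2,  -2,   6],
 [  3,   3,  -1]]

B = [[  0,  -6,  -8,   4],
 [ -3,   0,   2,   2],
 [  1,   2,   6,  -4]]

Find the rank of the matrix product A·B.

3

First compute AB:
[[-20, -28, -32,  36],
 [  1,   8,   2,  -2],
 [ 12,   0,  16, -20],
 [-10, -20, -24,  22]]
Now row reduce the product.
R2 ← R2 + (1/20)·R1: [0, 33/5, 2/5, -1/5]
R3 ← R3 + (3/5)·R1: [0, -84/5, -16/5, 8/5]
R4 ← R4 − (1/2)·R1: [0, -6, -8, 4]
R3 ← R3 + (28/11)·R2: [0, 0, -24/11, 12/11]
R4 ← R4 + (10/11)·R2: [0, 0, -84/11, 42/11]
R4 ← R4 − (7/2)·R3: [0, 0, 0, 0]
3 nonzero rows, so rank(AB) = 3.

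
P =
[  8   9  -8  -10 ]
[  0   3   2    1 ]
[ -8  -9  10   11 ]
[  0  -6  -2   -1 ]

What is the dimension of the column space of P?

Row reduce to echelon form.
R3 ← R3 + R1: [0, 0, 2, 1]
R4 ← R4 + (2)·R2: [0, 0, 2, 1]
R4 ← R4 − R3: [0, 0, 0, 0]
Echelon form has 3 nonzero rows, so rank(P) = 3.
The column space has dimension equal to the rank: 3.

3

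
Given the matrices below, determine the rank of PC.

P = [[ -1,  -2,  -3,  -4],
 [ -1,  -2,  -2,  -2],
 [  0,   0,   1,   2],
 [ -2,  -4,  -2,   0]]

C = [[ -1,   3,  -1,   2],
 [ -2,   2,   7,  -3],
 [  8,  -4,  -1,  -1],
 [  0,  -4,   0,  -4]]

2

First compute PC:
[[-19,  21, -10,  23],
 [-11,   9, -11,  14],
 [  8, -12,  -1,  -9],
 [ -6,  -6, -24,  10]]
Now row reduce the product.
R2 ← R2 − (11/19)·R1: [0, -60/19, -99/19, 13/19]
R3 ← R3 + (8/19)·R1: [0, -60/19, -99/19, 13/19]
R4 ← R4 − (6/19)·R1: [0, -240/19, -396/19, 52/19]
R3 ← R3 − R2: [0, 0, 0, 0]
R4 ← R4 − (4)·R2: [0, 0, 0, 0]
2 nonzero rows, so rank(PC) = 2.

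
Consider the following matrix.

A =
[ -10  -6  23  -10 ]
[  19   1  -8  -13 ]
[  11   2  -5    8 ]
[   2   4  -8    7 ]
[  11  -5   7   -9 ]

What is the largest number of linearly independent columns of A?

Row reduce to echelon form.
R2 ← R2 + (19/10)·R1: [0, -52/5, 357/10, -32]
R3 ← R3 + (11/10)·R1: [0, -23/5, 203/10, -3]
R4 ← R4 + (1/5)·R1: [0, 14/5, -17/5, 5]
R5 ← R5 + (11/10)·R1: [0, -58/5, 323/10, -20]
R3 ← R3 − (23/52)·R2: [0, 0, 469/104, 145/13]
R4 ← R4 + (7/26)·R2: [0, 0, 323/52, -47/13]
R5 ← R5 − (29/26)·R2: [0, 0, -391/52, 204/13]
R4 ← R4 − (646/469)·R3: [0, 0, 0, -8901/469]
R5 ← R5 + (782/469)·R3: [0, 0, 0, 16082/469]
R5 ← R5 + (374/207)·R4: [0, 0, 0, 0]
Echelon form has 4 nonzero rows, so rank(A) = 4.
The rank gives the maximum number of linearly independent columns: 4.

4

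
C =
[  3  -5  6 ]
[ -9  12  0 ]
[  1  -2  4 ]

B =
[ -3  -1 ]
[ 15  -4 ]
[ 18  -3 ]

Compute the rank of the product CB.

First compute CB:
[[ 24,  -1],
 [207, -39],
 [ 39,  -5]]
Now row reduce the product.
R2 ← R2 − (69/8)·R1: [0, -243/8]
R3 ← R3 − (13/8)·R1: [0, -27/8]
R3 ← R3 − (1/9)·R2: [0, 0]
2 nonzero rows, so rank(CB) = 2.

2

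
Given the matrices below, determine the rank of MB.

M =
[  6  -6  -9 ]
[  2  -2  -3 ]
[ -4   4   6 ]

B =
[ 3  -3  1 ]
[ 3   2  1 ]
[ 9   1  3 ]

First compute MB:
[[-81, -39, -27],
 [-27, -13,  -9],
 [ 54,  26,  18]]
Now row reduce the product.
R2 ← R2 − (1/3)·R1: [0, 0, 0]
R3 ← R3 + (2/3)·R1: [0, 0, 0]
1 nonzero row, so rank(MB) = 1.

1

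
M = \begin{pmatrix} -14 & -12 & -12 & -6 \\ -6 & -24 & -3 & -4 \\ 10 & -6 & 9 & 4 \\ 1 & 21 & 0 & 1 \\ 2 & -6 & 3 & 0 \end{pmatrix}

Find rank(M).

3

Row reduce to echelon form.
R2 ← R2 − (3/7)·R1: [0, -132/7, 15/7, -10/7]
R3 ← R3 + (5/7)·R1: [0, -102/7, 3/7, -2/7]
R4 ← R4 + (1/14)·R1: [0, 141/7, -6/7, 4/7]
R5 ← R5 + (1/7)·R1: [0, -54/7, 9/7, -6/7]
R3 ← R3 − (17/22)·R2: [0, 0, -27/22, 9/11]
R4 ← R4 + (47/44)·R2: [0, 0, 63/44, -21/22]
R5 ← R5 − (9/22)·R2: [0, 0, 9/22, -3/11]
R4 ← R4 + (7/6)·R3: [0, 0, 0, 0]
R5 ← R5 + (1/3)·R3: [0, 0, 0, 0]
Echelon form has 3 nonzero rows, so rank(M) = 3.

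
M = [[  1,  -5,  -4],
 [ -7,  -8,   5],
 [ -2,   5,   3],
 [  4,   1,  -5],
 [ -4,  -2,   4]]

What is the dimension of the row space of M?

3

Row reduce to echelon form.
R2 ← R2 + (7)·R1: [0, -43, -23]
R3 ← R3 + (2)·R1: [0, -5, -5]
R4 ← R4 − (4)·R1: [0, 21, 11]
R5 ← R5 + (4)·R1: [0, -22, -12]
R3 ← R3 − (5/43)·R2: [0, 0, -100/43]
R4 ← R4 + (21/43)·R2: [0, 0, -10/43]
R5 ← R5 − (22/43)·R2: [0, 0, -10/43]
R4 ← R4 − (1/10)·R3: [0, 0, 0]
R5 ← R5 − (1/10)·R3: [0, 0, 0]
Echelon form has 3 nonzero rows, so rank(M) = 3.
The row space has dimension equal to the rank: 3.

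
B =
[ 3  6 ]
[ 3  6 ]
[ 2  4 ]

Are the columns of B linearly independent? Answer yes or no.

Row reduce B to echelon form.
R2 ← R2 − R1: [0, 0]
R3 ← R3 − (2/3)·R1: [0, 0]
1 pivot among 2 columns.
Only 1 < 2 pivot columns, so the columns are linearly dependent.

no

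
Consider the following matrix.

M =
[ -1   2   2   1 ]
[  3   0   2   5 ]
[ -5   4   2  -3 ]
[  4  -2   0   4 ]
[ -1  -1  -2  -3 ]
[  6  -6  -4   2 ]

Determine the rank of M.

2

Row reduce to echelon form.
R2 ← R2 + (3)·R1: [0, 6, 8, 8]
R3 ← R3 − (5)·R1: [0, -6, -8, -8]
R4 ← R4 + (4)·R1: [0, 6, 8, 8]
R5 ← R5 − R1: [0, -3, -4, -4]
R6 ← R6 + (6)·R1: [0, 6, 8, 8]
R3 ← R3 + R2: [0, 0, 0, 0]
R4 ← R4 − R2: [0, 0, 0, 0]
R5 ← R5 + (1/2)·R2: [0, 0, 0, 0]
R6 ← R6 − R2: [0, 0, 0, 0]
Echelon form has 2 nonzero rows, so rank(M) = 2.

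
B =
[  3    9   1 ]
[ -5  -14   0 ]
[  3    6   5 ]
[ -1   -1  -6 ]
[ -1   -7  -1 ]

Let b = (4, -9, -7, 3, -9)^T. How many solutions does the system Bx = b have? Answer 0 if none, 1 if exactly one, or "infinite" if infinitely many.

0

Row reduce the augmented matrix [B | b].
R2 ← R2 + (5/3)·R1: [0, 1, 5/3, -7/3]
R3 ← R3 − R1: [0, -3, 4, -11]
R4 ← R4 + (1/3)·R1: [0, 2, -17/3, 13/3]
R5 ← R5 + (1/3)·R1: [0, -4, -2/3, -23/3]
R3 ← R3 + (3)·R2: [0, 0, 9, -18]
R4 ← R4 − (2)·R2: [0, 0, -9, 9]
R5 ← R5 + (4)·R2: [0, 0, 6, -17]
R4 ← R4 + R3: [0, 0, 0, -9]
R5 ← R5 − (2/3)·R3: [0, 0, 0, -5]
R5 ← R5 − (5/9)·R4: [0, 0, 0, 0]
The echelon form has 4 nonzero rows; the last pivot sits in the augmented column, so rank(B) = 3 but rank([B|b]) = 4.
Since the ranks differ, the system is inconsistent.
It has no solutions.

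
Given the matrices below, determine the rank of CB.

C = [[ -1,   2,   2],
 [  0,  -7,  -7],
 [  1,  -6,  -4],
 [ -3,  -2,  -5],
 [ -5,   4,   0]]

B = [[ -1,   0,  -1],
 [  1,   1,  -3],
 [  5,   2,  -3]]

First compute CB:
[[ 13,   6, -11],
 [-42, -21,  42],
 [-27, -14,  29],
 [-24, -12,  24],
 [  9,   4,  -7]]
Now row reduce the product.
R2 ← R2 + (42/13)·R1: [0, -21/13, 84/13]
R3 ← R3 + (27/13)·R1: [0, -20/13, 80/13]
R4 ← R4 + (24/13)·R1: [0, -12/13, 48/13]
R5 ← R5 − (9/13)·R1: [0, -2/13, 8/13]
R3 ← R3 − (20/21)·R2: [0, 0, 0]
R4 ← R4 − (4/7)·R2: [0, 0, 0]
R5 ← R5 − (2/21)·R2: [0, 0, 0]
2 nonzero rows, so rank(CB) = 2.

2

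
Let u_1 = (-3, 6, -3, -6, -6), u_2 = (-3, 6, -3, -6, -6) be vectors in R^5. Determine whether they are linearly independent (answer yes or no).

no

Form the matrix with these vectors as rows and row reduce.
R2 ← R2 − R1: [0, 0, 0, 0, 0]
1 nonzero row, so the 2 vectors span a space of dimension 1.
Since 1 < 2, the vectors are linearly dependent.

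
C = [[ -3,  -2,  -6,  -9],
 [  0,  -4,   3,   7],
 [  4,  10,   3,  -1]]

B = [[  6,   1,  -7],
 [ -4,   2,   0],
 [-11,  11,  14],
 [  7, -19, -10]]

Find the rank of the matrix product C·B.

First compute CB:
[[ -7,  98,  27],
 [ 32, -108, -28],
 [-56,  76,  24]]
Now row reduce the product.
R2 ← R2 + (32/7)·R1: [0, 340, 668/7]
R3 ← R3 − (8)·R1: [0, -708, -192]
R3 ← R3 + (177/85)·R2: [0, 0, 3996/595]
3 nonzero rows, so rank(CB) = 3.

3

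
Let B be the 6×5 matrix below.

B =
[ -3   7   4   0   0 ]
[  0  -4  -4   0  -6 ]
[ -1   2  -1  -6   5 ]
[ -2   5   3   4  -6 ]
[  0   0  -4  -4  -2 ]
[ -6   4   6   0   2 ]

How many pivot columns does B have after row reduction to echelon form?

Row reduce to echelon form.
R3 ← R3 − (1/3)·R1: [0, -1/3, -7/3, -6, 5]
R4 ← R4 − (2/3)·R1: [0, 1/3, 1/3, 4, -6]
R6 ← R6 − (2)·R1: [0, -10, -2, 0, 2]
R3 ← R3 − (1/12)·R2: [0, 0, -2, -6, 11/2]
R4 ← R4 + (1/12)·R2: [0, 0, 0, 4, -13/2]
R6 ← R6 − (5/2)·R2: [0, 0, 8, 0, 17]
R5 ← R5 − (2)·R3: [0, 0, 0, 8, -13]
R6 ← R6 + (4)·R3: [0, 0, 0, -24, 39]
R5 ← R5 − (2)·R4: [0, 0, 0, 0, 0]
R6 ← R6 + (6)·R4: [0, 0, 0, 0, 0]
Echelon form has 4 nonzero rows, so rank(B) = 4.
Each nonzero row contributes one pivot column: 4 pivot columns.

4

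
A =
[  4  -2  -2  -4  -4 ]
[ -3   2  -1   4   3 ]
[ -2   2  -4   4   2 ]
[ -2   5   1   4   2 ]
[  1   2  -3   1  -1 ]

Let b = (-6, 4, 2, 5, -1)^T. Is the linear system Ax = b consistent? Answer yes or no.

Row reduce the augmented matrix [A | b].
R2 ← R2 + (3/4)·R1: [0, 1/2, -5/2, 1, 0, -1/2]
R3 ← R3 + (1/2)·R1: [0, 1, -5, 2, 0, -1]
R4 ← R4 + (1/2)·R1: [0, 4, 0, 2, 0, 2]
R5 ← R5 − (1/4)·R1: [0, 5/2, -5/2, 2, 0, 1/2]
R3 ← R3 − (2)·R2: [0, 0, 0, 0, 0, 0]
R4 ← R4 − (8)·R2: [0, 0, 20, -6, 0, 6]
R5 ← R5 − (5)·R2: [0, 0, 10, -3, 0, 3]
Swap R3 ↔ R4
R5 ← R5 − (1/2)·R3: [0, 0, 0, 0, 0, 0]
The echelon form has 3 nonzero rows, and every pivot lies in the first 5 columns, so rank(A) = rank([A|b]) = 3.
The system is consistent.

yes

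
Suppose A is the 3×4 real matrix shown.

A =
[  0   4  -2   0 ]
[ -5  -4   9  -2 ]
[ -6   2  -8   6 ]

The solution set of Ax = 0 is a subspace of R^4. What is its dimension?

1

Row reduce to echelon form.
Swap R1 ↔ R2
R3 ← R3 − (6/5)·R1: [0, 34/5, -94/5, 42/5]
R3 ← R3 − (17/10)·R2: [0, 0, -77/5, 42/5]
3 nonzero rows, so rank(A) = 3.
A has 4 columns; by rank–nullity, nullity = 4 − 3 = 1.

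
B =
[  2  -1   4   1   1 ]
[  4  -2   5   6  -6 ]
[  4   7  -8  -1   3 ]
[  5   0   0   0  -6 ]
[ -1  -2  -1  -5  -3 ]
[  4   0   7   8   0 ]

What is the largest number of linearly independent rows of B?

5

Row reduce to echelon form.
R2 ← R2 − (2)·R1: [0, 0, -3, 4, -8]
R3 ← R3 − (2)·R1: [0, 9, -16, -3, 1]
R4 ← R4 − (5/2)·R1: [0, 5/2, -10, -5/2, -17/2]
R5 ← R5 + (1/2)·R1: [0, -5/2, 1, -9/2, -5/2]
R6 ← R6 − (2)·R1: [0, 2, -1, 6, -2]
Swap R2 ↔ R3
R4 ← R4 − (5/18)·R2: [0, 0, -50/9, -5/3, -79/9]
R5 ← R5 + (5/18)·R2: [0, 0, -31/9, -16/3, -20/9]
R6 ← R6 − (2/9)·R2: [0, 0, 23/9, 20/3, -20/9]
R4 ← R4 − (50/27)·R3: [0, 0, 0, -245/27, 163/27]
R5 ← R5 − (31/27)·R3: [0, 0, 0, -268/27, 188/27]
R6 ← R6 + (23/27)·R3: [0, 0, 0, 272/27, -244/27]
R5 ← R5 − (268/245)·R4: [0, 0, 0, 0, 88/245]
R6 ← R6 + (272/245)·R4: [0, 0, 0, 0, -572/245]
R6 ← R6 + (13/2)·R5: [0, 0, 0, 0, 0]
Echelon form has 5 nonzero rows, so rank(B) = 5.
The rank gives the maximum number of linearly independent rows: 5.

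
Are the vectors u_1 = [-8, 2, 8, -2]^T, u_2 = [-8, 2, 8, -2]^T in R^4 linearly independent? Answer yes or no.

no

Form the matrix with these vectors as rows and row reduce.
R2 ← R2 − R1: [0, 0, 0, 0]
1 nonzero row, so the 2 vectors span a space of dimension 1.
Since 1 < 2, the vectors are linearly dependent.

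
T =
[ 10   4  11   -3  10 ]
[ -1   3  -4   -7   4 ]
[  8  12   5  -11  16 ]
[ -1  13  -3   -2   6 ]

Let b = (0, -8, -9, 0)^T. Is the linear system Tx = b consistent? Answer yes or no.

no

Row reduce the augmented matrix [T | b].
R2 ← R2 + (1/10)·R1: [0, 17/5, -29/10, -73/10, 5, -8]
R3 ← R3 − (4/5)·R1: [0, 44/5, -19/5, -43/5, 8, -9]
R4 ← R4 + (1/10)·R1: [0, 67/5, -19/10, -23/10, 7, 0]
R3 ← R3 − (44/17)·R2: [0, 0, 63/17, 175/17, -84/17, 199/17]
R4 ← R4 − (67/17)·R2: [0, 0, 162/17, 450/17, -216/17, 536/17]
R4 ← R4 − (18/7)·R3: [0, 0, 0, 0, 0, 10/7]
The echelon form has 4 nonzero rows; the last pivot sits in the augmented column, so rank(T) = 3 but rank([T|b]) = 4.
Since the ranks differ, the system is inconsistent.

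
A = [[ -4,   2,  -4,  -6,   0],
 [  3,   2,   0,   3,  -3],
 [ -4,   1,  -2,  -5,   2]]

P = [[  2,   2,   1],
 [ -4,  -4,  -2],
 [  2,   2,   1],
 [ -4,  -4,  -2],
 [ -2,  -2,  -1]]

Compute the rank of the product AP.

First compute AP:
[[  0,   0,   0],
 [ -8,  -8,  -4],
 [  0,   0,   0]]
Now row reduce the product.
Swap R1 ↔ R2
1 nonzero row, so rank(AP) = 1.

1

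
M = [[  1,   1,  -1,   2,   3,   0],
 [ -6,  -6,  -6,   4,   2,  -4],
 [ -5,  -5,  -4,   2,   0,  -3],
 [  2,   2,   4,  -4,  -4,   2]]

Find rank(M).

Row reduce to echelon form.
R2 ← R2 + (6)·R1: [0, 0, -12, 16, 20, -4]
R3 ← R3 + (5)·R1: [0, 0, -9, 12, 15, -3]
R4 ← R4 − (2)·R1: [0, 0, 6, -8, -10, 2]
R3 ← R3 − (3/4)·R2: [0, 0, 0, 0, 0, 0]
R4 ← R4 + (1/2)·R2: [0, 0, 0, 0, 0, 0]
Echelon form has 2 nonzero rows, so rank(M) = 2.

2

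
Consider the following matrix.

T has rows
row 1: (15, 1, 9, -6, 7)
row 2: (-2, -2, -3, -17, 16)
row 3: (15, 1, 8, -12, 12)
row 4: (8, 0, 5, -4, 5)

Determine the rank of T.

Row reduce to echelon form.
R2 ← R2 + (2/15)·R1: [0, -28/15, -9/5, -89/5, 254/15]
R3 ← R3 − R1: [0, 0, -1, -6, 5]
R4 ← R4 − (8/15)·R1: [0, -8/15, 1/5, -4/5, 19/15]
R4 ← R4 − (2/7)·R2: [0, 0, 5/7, 30/7, -25/7]
R4 ← R4 + (5/7)·R3: [0, 0, 0, 0, 0]
Echelon form has 3 nonzero rows, so rank(T) = 3.

3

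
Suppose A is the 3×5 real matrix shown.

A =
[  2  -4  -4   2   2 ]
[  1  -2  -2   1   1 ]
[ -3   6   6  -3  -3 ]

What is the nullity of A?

Row reduce to echelon form.
R2 ← R2 − (1/2)·R1: [0, 0, 0, 0, 0]
R3 ← R3 + (3/2)·R1: [0, 0, 0, 0, 0]
1 nonzero row, so rank(A) = 1.
A has 5 columns; by rank–nullity, nullity = 5 − 1 = 4.

4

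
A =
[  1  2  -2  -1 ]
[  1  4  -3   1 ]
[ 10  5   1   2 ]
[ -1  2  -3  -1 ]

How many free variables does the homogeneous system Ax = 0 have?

Row reduce to echelon form.
R2 ← R2 − R1: [0, 2, -1, 2]
R3 ← R3 − (10)·R1: [0, -15, 21, 12]
R4 ← R4 + R1: [0, 4, -5, -2]
R3 ← R3 + (15/2)·R2: [0, 0, 27/2, 27]
R4 ← R4 − (2)·R2: [0, 0, -3, -6]
R4 ← R4 + (2/9)·R3: [0, 0, 0, 0]
3 nonzero rows, so rank(A) = 3.
A has 4 columns; by rank–nullity, nullity = 4 − 3 = 1.

1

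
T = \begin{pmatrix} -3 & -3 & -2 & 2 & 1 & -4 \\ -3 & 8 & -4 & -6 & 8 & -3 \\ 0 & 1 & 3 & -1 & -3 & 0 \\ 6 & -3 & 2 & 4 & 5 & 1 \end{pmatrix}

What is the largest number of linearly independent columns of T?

Row reduce to echelon form.
R2 ← R2 − R1: [0, 11, -2, -8, 7, 1]
R4 ← R4 + (2)·R1: [0, -9, -2, 8, 7, -7]
R3 ← R3 − (1/11)·R2: [0, 0, 35/11, -3/11, -40/11, -1/11]
R4 ← R4 + (9/11)·R2: [0, 0, -40/11, 16/11, 140/11, -68/11]
R4 ← R4 + (8/7)·R3: [0, 0, 0, 8/7, 60/7, -44/7]
Echelon form has 4 nonzero rows, so rank(T) = 4.
The rank gives the maximum number of linearly independent columns: 4.

4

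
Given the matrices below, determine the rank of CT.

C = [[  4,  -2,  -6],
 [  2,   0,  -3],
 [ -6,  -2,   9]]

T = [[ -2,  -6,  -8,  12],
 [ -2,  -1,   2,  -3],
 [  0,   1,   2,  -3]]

2

First compute CT:
[[ -4, -28, -48,  72],
 [ -4, -15, -22,  33],
 [ 16,  47,  62, -93]]
Now row reduce the product.
R2 ← R2 − R1: [0, 13, 26, -39]
R3 ← R3 + (4)·R1: [0, -65, -130, 195]
R3 ← R3 + (5)·R2: [0, 0, 0, 0]
2 nonzero rows, so rank(CT) = 2.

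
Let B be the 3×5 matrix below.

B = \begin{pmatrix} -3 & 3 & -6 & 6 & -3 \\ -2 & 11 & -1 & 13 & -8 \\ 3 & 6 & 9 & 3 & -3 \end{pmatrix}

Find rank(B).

Row reduce to echelon form.
R2 ← R2 − (2/3)·R1: [0, 9, 3, 9, -6]
R3 ← R3 + R1: [0, 9, 3, 9, -6]
R3 ← R3 − R2: [0, 0, 0, 0, 0]
Echelon form has 2 nonzero rows, so rank(B) = 2.

2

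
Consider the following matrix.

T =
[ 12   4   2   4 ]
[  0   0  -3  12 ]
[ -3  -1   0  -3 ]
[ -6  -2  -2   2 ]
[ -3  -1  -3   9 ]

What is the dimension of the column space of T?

Row reduce to echelon form.
R3 ← R3 + (1/4)·R1: [0, 0, 1/2, -2]
R4 ← R4 + (1/2)·R1: [0, 0, -1, 4]
R5 ← R5 + (1/4)·R1: [0, 0, -5/2, 10]
R3 ← R3 + (1/6)·R2: [0, 0, 0, 0]
R4 ← R4 − (1/3)·R2: [0, 0, 0, 0]
R5 ← R5 − (5/6)·R2: [0, 0, 0, 0]
Echelon form has 2 nonzero rows, so rank(T) = 2.
The column space has dimension equal to the rank: 2.

2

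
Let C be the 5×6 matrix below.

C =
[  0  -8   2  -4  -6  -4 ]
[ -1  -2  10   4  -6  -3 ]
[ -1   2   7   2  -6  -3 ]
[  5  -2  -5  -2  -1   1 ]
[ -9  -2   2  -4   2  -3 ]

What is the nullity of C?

Row reduce to echelon form.
Swap R1 ↔ R2
R3 ← R3 − R1: [0, 4, -3, -2, 0, 0]
R4 ← R4 + (5)·R1: [0, -12, 45, 18, -31, -14]
R5 ← R5 − (9)·R1: [0, 16, -88, -40, 56, 24]
R3 ← R3 + (1/2)·R2: [0, 0, -2, -4, -3, -2]
R4 ← R4 − (3/2)·R2: [0, 0, 42, 24, -22, -8]
R5 ← R5 + (2)·R2: [0, 0, -84, -48, 44, 16]
R4 ← R4 + (21)·R3: [0, 0, 0, -60, -85, -50]
R5 ← R5 − (42)·R3: [0, 0, 0, 120, 170, 100]
R5 ← R5 + (2)·R4: [0, 0, 0, 0, 0, 0]
4 nonzero rows, so rank(C) = 4.
C has 6 columns; by rank–nullity, nullity = 6 − 4 = 2.

2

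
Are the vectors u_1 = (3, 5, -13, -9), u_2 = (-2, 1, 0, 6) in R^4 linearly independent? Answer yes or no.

yes

Form the matrix with these vectors as rows and row reduce.
R2 ← R2 + (2/3)·R1: [0, 13/3, -26/3, 0]
2 nonzero rows, so the 2 vectors span a space of dimension 2.
Since 2 = 2, the vectors are linearly independent.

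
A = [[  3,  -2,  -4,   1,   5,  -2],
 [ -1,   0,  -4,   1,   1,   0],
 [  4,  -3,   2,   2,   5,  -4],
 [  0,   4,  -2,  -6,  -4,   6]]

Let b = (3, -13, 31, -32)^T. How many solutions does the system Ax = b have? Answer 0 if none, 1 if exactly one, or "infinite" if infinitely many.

Row reduce the augmented matrix [A | b].
R2 ← R2 + (1/3)·R1: [0, -2/3, -16/3, 4/3, 8/3, -2/3, -12]
R3 ← R3 − (4/3)·R1: [0, -1/3, 22/3, 2/3, -5/3, -4/3, 27]
R3 ← R3 − (1/2)·R2: [0, 0, 10, 0, -3, -1, 33]
R4 ← R4 + (6)·R2: [0, 0, -34, 2, 12, 2, -104]
R4 ← R4 + (17/5)·R3: [0, 0, 0, 2, 9/5, -7/5, 41/5]
The echelon form has 4 nonzero rows, and every pivot lies in the first 6 columns, so rank(A) = rank([A|b]) = 4.
The system is consistent.
rank = 4 < 6 unknowns, so there are infinitely many solutions.

infinite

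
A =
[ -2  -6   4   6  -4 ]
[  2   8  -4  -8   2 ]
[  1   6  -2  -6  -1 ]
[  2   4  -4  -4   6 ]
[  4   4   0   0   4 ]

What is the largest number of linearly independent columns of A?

Row reduce to echelon form.
R2 ← R2 + R1: [0, 2, 0, -2, -2]
R3 ← R3 + (1/2)·R1: [0, 3, 0, -3, -3]
R4 ← R4 + R1: [0, -2, 0, 2, 2]
R5 ← R5 + (2)·R1: [0, -8, 8, 12, -4]
R3 ← R3 − (3/2)·R2: [0, 0, 0, 0, 0]
R4 ← R4 + R2: [0, 0, 0, 0, 0]
R5 ← R5 + (4)·R2: [0, 0, 8, 4, -12]
Swap R3 ↔ R5
Echelon form has 3 nonzero rows, so rank(A) = 3.
The rank gives the maximum number of linearly independent columns: 3.

3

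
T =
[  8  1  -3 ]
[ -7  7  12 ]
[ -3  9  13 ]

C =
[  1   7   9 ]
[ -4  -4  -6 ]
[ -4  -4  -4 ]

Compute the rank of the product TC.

3

First compute TC:
[[ 16,  64,  78],
 [-83, -125, -153],
 [-91, -109, -133]]
Now row reduce the product.
R2 ← R2 + (83/16)·R1: [0, 207, 2013/8]
R3 ← R3 + (91/16)·R1: [0, 255, 2485/8]
R3 ← R3 − (85/69)·R2: [0, 0, 15/23]
3 nonzero rows, so rank(TC) = 3.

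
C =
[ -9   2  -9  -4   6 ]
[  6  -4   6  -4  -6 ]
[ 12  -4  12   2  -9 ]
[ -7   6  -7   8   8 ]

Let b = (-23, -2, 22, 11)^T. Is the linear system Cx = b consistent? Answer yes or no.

yes

Row reduce the augmented matrix [C | b].
R2 ← R2 + (2/3)·R1: [0, -8/3, 0, -20/3, -2, -52/3]
R3 ← R3 + (4/3)·R1: [0, -4/3, 0, -10/3, -1, -26/3]
R4 ← R4 − (7/9)·R1: [0, 40/9, 0, 100/9, 10/3, 260/9]
R3 ← R3 − (1/2)·R2: [0, 0, 0, 0, 0, 0]
R4 ← R4 + (5/3)·R2: [0, 0, 0, 0, 0, 0]
The echelon form has 2 nonzero rows, and every pivot lies in the first 5 columns, so rank(C) = rank([C|b]) = 2.
The system is consistent.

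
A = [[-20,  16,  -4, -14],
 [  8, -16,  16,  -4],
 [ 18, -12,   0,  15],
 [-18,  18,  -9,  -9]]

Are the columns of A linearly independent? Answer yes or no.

Row reduce A to echelon form.
R2 ← R2 + (2/5)·R1: [0, -48/5, 72/5, -48/5]
R3 ← R3 + (9/10)·R1: [0, 12/5, -18/5, 12/5]
R4 ← R4 − (9/10)·R1: [0, 18/5, -27/5, 18/5]
R3 ← R3 + (1/4)·R2: [0, 0, 0, 0]
R4 ← R4 + (3/8)·R2: [0, 0, 0, 0]
2 pivots among 4 columns.
Only 2 < 4 pivot columns, so the columns are linearly dependent.

no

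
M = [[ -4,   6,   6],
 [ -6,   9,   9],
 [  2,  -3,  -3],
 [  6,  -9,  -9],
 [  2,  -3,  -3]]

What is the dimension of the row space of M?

Row reduce to echelon form.
R2 ← R2 − (3/2)·R1: [0, 0, 0]
R3 ← R3 + (1/2)·R1: [0, 0, 0]
R4 ← R4 + (3/2)·R1: [0, 0, 0]
R5 ← R5 + (1/2)·R1: [0, 0, 0]
Echelon form has 1 nonzero row, so rank(M) = 1.
The row space has dimension equal to the rank: 1.

1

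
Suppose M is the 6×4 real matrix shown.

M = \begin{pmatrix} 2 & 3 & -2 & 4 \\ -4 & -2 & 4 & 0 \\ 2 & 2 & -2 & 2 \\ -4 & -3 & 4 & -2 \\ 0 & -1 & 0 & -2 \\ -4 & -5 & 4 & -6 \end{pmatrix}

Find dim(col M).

Row reduce to echelon form.
R2 ← R2 + (2)·R1: [0, 4, 0, 8]
R3 ← R3 − R1: [0, -1, 0, -2]
R4 ← R4 + (2)·R1: [0, 3, 0, 6]
R6 ← R6 + (2)·R1: [0, 1, 0, 2]
R3 ← R3 + (1/4)·R2: [0, 0, 0, 0]
R4 ← R4 − (3/4)·R2: [0, 0, 0, 0]
R5 ← R5 + (1/4)·R2: [0, 0, 0, 0]
R6 ← R6 − (1/4)·R2: [0, 0, 0, 0]
Echelon form has 2 nonzero rows, so rank(M) = 2.
The column space has dimension equal to the rank: 2.

2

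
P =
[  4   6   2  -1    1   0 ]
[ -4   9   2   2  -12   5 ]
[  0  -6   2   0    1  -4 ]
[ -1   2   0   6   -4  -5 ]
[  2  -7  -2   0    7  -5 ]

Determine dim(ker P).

1

Row reduce to echelon form.
R2 ← R2 + R1: [0, 15, 4, 1, -11, 5]
R4 ← R4 + (1/4)·R1: [0, 7/2, 1/2, 23/4, -15/4, -5]
R5 ← R5 − (1/2)·R1: [0, -10, -3, 1/2, 13/2, -5]
R3 ← R3 + (2/5)·R2: [0, 0, 18/5, 2/5, -17/5, -2]
R4 ← R4 − (7/30)·R2: [0, 0, -13/30, 331/60, -71/60, -37/6]
R5 ← R5 + (2/3)·R2: [0, 0, -1/3, 7/6, -5/6, -5/3]
R4 ← R4 + (13/108)·R3: [0, 0, 0, 601/108, -43/27, -173/27]
R5 ← R5 + (5/54)·R3: [0, 0, 0, 65/54, -31/27, -50/27]
R5 ← R5 − (130/601)·R4: [0, 0, 0, 0, -483/601, -280/601]
5 nonzero rows, so rank(P) = 5.
P has 6 columns; by rank–nullity, nullity = 6 − 5 = 1.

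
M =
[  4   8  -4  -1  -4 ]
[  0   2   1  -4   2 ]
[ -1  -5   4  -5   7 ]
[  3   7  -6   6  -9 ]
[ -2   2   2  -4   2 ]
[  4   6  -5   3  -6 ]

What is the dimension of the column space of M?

Row reduce to echelon form.
R3 ← R3 + (1/4)·R1: [0, -3, 3, -21/4, 6]
R4 ← R4 − (3/4)·R1: [0, 1, -3, 27/4, -6]
R5 ← R5 + (1/2)·R1: [0, 6, 0, -9/2, 0]
R6 ← R6 − R1: [0, -2, -1, 4, -2]
R3 ← R3 + (3/2)·R2: [0, 0, 9/2, -45/4, 9]
R4 ← R4 − (1/2)·R2: [0, 0, -7/2, 35/4, -7]
R5 ← R5 − (3)·R2: [0, 0, -3, 15/2, -6]
R6 ← R6 + R2: [0, 0, 0, 0, 0]
R4 ← R4 + (7/9)·R3: [0, 0, 0, 0, 0]
R5 ← R5 + (2/3)·R3: [0, 0, 0, 0, 0]
Echelon form has 3 nonzero rows, so rank(M) = 3.
The column space has dimension equal to the rank: 3.

3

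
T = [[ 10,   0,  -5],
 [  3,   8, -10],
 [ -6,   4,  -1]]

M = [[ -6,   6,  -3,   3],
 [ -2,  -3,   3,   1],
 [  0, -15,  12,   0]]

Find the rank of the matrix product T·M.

2

First compute TM:
[[-60, 135, -90,  30],
 [-34, 144, -105,  17],
 [ 28, -33,  18, -14]]
Now row reduce the product.
R2 ← R2 − (17/30)·R1: [0, 135/2, -54, 0]
R3 ← R3 + (7/15)·R1: [0, 30, -24, 0]
R3 ← R3 − (4/9)·R2: [0, 0, 0, 0]
2 nonzero rows, so rank(TM) = 2.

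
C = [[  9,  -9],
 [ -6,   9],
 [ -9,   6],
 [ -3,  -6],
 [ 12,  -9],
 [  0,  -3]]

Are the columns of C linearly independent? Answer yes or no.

yes

Row reduce C to echelon form.
R2 ← R2 + (2/3)·R1: [0, 3]
R3 ← R3 + R1: [0, -3]
R4 ← R4 + (1/3)·R1: [0, -9]
R5 ← R5 − (4/3)·R1: [0, 3]
R3 ← R3 + R2: [0, 0]
R4 ← R4 + (3)·R2: [0, 0]
R5 ← R5 − R2: [0, 0]
R6 ← R6 + R2: [0, 0]
2 pivots among 2 columns.
Every column is a pivot column, so the columns are linearly independent.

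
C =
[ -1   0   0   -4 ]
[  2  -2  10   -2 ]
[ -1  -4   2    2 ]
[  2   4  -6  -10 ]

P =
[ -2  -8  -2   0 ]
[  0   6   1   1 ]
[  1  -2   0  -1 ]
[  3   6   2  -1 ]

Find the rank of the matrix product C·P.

First compute CP:
[[-10, -16,  -6,   4],
 [  0, -60, -10, -10],
 [ 10,  -8,   2,  -8],
 [-40, -40, -20,  20]]
Now row reduce the product.
R3 ← R3 + R1: [0, -24, -4, -4]
R4 ← R4 − (4)·R1: [0, 24, 4, 4]
R3 ← R3 − (2/5)·R2: [0, 0, 0, 0]
R4 ← R4 + (2/5)·R2: [0, 0, 0, 0]
2 nonzero rows, so rank(CP) = 2.

2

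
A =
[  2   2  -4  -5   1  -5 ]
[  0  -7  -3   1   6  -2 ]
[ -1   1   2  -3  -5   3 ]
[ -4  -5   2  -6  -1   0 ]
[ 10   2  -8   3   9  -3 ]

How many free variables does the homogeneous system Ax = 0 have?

Row reduce to echelon form.
R3 ← R3 + (1/2)·R1: [0, 2, 0, -11/2, -9/2, 1/2]
R4 ← R4 + (2)·R1: [0, -1, -6, -16, 1, -10]
R5 ← R5 − (5)·R1: [0, -8, 12, 28, 4, 22]
R3 ← R3 + (2/7)·R2: [0, 0, -6/7, -73/14, -39/14, -1/14]
R4 ← R4 − (1/7)·R2: [0, 0, -39/7, -113/7, 1/7, -68/7]
R5 ← R5 − (8/7)·R2: [0, 0, 108/7, 188/7, -20/7, 170/7]
R4 ← R4 − (13/2)·R3: [0, 0, 0, 71/4, 73/4, -37/4]
R5 ← R5 + (18)·R3: [0, 0, 0, -67, -53, 23]
R5 ← R5 + (268/71)·R4: [0, 0, 0, 0, 1128/71, -846/71]
5 nonzero rows, so rank(A) = 5.
A has 6 columns; by rank–nullity, nullity = 6 − 5 = 1.

1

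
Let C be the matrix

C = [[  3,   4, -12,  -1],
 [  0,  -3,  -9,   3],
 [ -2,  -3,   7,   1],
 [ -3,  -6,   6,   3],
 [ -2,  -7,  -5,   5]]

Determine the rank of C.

2

Row reduce to echelon form.
R3 ← R3 + (2/3)·R1: [0, -1/3, -1, 1/3]
R4 ← R4 + R1: [0, -2, -6, 2]
R5 ← R5 + (2/3)·R1: [0, -13/3, -13, 13/3]
R3 ← R3 − (1/9)·R2: [0, 0, 0, 0]
R4 ← R4 − (2/3)·R2: [0, 0, 0, 0]
R5 ← R5 − (13/9)·R2: [0, 0, 0, 0]
Echelon form has 2 nonzero rows, so rank(C) = 2.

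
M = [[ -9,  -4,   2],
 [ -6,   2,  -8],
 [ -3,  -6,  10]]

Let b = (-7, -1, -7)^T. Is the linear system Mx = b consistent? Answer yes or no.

Row reduce the augmented matrix [M | b].
R2 ← R2 − (2/3)·R1: [0, 14/3, -28/3, 11/3]
R3 ← R3 − (1/3)·R1: [0, -14/3, 28/3, -14/3]
R3 ← R3 + R2: [0, 0, 0, -1]
The echelon form has 3 nonzero rows; the last pivot sits in the augmented column, so rank(M) = 2 but rank([M|b]) = 3.
Since the ranks differ, the system is inconsistent.

no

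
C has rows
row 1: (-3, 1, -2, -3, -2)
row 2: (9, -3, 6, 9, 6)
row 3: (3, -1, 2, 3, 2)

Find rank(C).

Row reduce to echelon form.
R2 ← R2 + (3)·R1: [0, 0, 0, 0, 0]
R3 ← R3 + R1: [0, 0, 0, 0, 0]
Echelon form has 1 nonzero row, so rank(C) = 1.

1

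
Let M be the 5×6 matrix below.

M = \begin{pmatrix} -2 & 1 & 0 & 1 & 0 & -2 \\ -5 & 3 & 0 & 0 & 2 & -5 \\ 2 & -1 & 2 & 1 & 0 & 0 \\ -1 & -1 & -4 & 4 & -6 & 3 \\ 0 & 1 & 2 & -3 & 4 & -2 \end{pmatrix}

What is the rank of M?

Row reduce to echelon form.
R2 ← R2 − (5/2)·R1: [0, 1/2, 0, -5/2, 2, 0]
R3 ← R3 + R1: [0, 0, 2, 2, 0, -2]
R4 ← R4 − (1/2)·R1: [0, -3/2, -4, 7/2, -6, 4]
R4 ← R4 + (3)·R2: [0, 0, -4, -4, 0, 4]
R5 ← R5 − (2)·R2: [0, 0, 2, 2, 0, -2]
R4 ← R4 + (2)·R3: [0, 0, 0, 0, 0, 0]
R5 ← R5 − R3: [0, 0, 0, 0, 0, 0]
Echelon form has 3 nonzero rows, so rank(M) = 3.

3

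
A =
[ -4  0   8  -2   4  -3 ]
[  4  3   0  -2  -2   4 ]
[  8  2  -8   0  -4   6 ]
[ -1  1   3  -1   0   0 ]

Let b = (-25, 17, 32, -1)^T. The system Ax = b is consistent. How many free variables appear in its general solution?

Row reduce the augmented matrix [A | b].
R2 ← R2 + R1: [0, 3, 8, -4, 2, 1, -8]
R3 ← R3 + (2)·R1: [0, 2, 8, -4, 4, 0, -18]
R4 ← R4 − (1/4)·R1: [0, 1, 1, -1/2, -1, 3/4, 21/4]
R3 ← R3 − (2/3)·R2: [0, 0, 8/3, -4/3, 8/3, -2/3, -38/3]
R4 ← R4 − (1/3)·R2: [0, 0, -5/3, 5/6, -5/3, 5/12, 95/12]
R4 ← R4 + (5/8)·R3: [0, 0, 0, 0, 0, 0, 0]
The echelon form has 3 nonzero rows, and every pivot lies in the first 6 columns, so rank(A) = rank([A|b]) = 3.
The system is consistent.
Free variables = (unknowns) − (rank) = 6 − 3 = 3.

3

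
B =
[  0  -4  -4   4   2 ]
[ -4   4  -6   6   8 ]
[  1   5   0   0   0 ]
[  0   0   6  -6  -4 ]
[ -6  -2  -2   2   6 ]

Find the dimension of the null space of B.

2

Row reduce to echelon form.
Swap R1 ↔ R2
R3 ← R3 + (1/4)·R1: [0, 6, -3/2, 3/2, 2]
R5 ← R5 − (3/2)·R1: [0, -8, 7, -7, -6]
R3 ← R3 + (3/2)·R2: [0, 0, -15/2, 15/2, 5]
R5 ← R5 − (2)·R2: [0, 0, 15, -15, -10]
R4 ← R4 + (4/5)·R3: [0, 0, 0, 0, 0]
R5 ← R5 + (2)·R3: [0, 0, 0, 0, 0]
3 nonzero rows, so rank(B) = 3.
B has 5 columns; by rank–nullity, nullity = 5 − 3 = 2.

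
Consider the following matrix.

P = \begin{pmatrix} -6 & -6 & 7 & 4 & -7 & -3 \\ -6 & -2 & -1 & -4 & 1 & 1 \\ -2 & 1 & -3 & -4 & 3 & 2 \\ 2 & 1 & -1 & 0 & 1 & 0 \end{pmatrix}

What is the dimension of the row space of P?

Row reduce to echelon form.
R2 ← R2 − R1: [0, 4, -8, -8, 8, 4]
R3 ← R3 − (1/3)·R1: [0, 3, -16/3, -16/3, 16/3, 3]
R4 ← R4 + (1/3)·R1: [0, -1, 4/3, 4/3, -4/3, -1]
R3 ← R3 − (3/4)·R2: [0, 0, 2/3, 2/3, -2/3, 0]
R4 ← R4 + (1/4)·R2: [0, 0, -2/3, -2/3, 2/3, 0]
R4 ← R4 + R3: [0, 0, 0, 0, 0, 0]
Echelon form has 3 nonzero rows, so rank(P) = 3.
The row space has dimension equal to the rank: 3.

3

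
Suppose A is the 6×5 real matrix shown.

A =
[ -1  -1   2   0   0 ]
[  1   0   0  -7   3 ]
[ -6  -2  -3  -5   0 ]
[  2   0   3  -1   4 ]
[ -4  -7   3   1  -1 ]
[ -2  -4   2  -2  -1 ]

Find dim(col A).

Row reduce to echelon form.
R2 ← R2 + R1: [0, -1, 2, -7, 3]
R3 ← R3 − (6)·R1: [0, 4, -15, -5, 0]
R4 ← R4 + (2)·R1: [0, -2, 7, -1, 4]
R5 ← R5 − (4)·R1: [0, -3, -5, 1, -1]
R6 ← R6 − (2)·R1: [0, -2, -2, -2, -1]
R3 ← R3 + (4)·R2: [0, 0, -7, -33, 12]
R4 ← R4 − (2)·R2: [0, 0, 3, 13, -2]
R5 ← R5 − (3)·R2: [0, 0, -11, 22, -10]
R6 ← R6 − (2)·R2: [0, 0, -6, 12, -7]
R4 ← R4 + (3/7)·R3: [0, 0, 0, -8/7, 22/7]
R5 ← R5 − (11/7)·R3: [0, 0, 0, 517/7, -202/7]
R6 ← R6 − (6/7)·R3: [0, 0, 0, 282/7, -121/7]
R5 ← R5 + (517/8)·R4: [0, 0, 0, 0, 697/4]
R6 ← R6 + (141/4)·R4: [0, 0, 0, 0, 187/2]
R6 ← R6 − (22/41)·R5: [0, 0, 0, 0, 0]
Echelon form has 5 nonzero rows, so rank(A) = 5.
The column space has dimension equal to the rank: 5.

5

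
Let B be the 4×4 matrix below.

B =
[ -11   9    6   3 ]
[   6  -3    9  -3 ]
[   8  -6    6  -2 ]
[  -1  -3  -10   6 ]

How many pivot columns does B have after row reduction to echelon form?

Row reduce to echelon form.
R2 ← R2 + (6/11)·R1: [0, 21/11, 135/11, -15/11]
R3 ← R3 + (8/11)·R1: [0, 6/11, 114/11, 2/11]
R4 ← R4 − (1/11)·R1: [0, -42/11, -116/11, 63/11]
R3 ← R3 − (2/7)·R2: [0, 0, 48/7, 4/7]
R4 ← R4 + (2)·R2: [0, 0, 14, 3]
R4 ← R4 − (49/24)·R3: [0, 0, 0, 11/6]
Echelon form has 4 nonzero rows, so rank(B) = 4.
Each nonzero row contributes one pivot column: 4 pivot columns.

4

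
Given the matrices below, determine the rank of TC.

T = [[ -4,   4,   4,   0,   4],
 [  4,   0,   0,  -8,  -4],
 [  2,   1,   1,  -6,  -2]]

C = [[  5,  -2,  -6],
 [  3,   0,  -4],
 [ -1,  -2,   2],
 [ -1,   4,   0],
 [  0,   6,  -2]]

First compute TC:
[[-12,  24,   8],
 [ 28, -64, -16],
 [ 18, -42, -10]]
Now row reduce the product.
R2 ← R2 + (7/3)·R1: [0, -8, 8/3]
R3 ← R3 + (3/2)·R1: [0, -6, 2]
R3 ← R3 − (3/4)·R2: [0, 0, 0]
2 nonzero rows, so rank(TC) = 2.

2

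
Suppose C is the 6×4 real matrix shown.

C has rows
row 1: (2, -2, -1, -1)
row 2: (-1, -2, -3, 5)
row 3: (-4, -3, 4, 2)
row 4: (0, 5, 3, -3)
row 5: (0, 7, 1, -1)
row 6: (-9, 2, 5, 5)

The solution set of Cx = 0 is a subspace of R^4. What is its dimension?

0

Row reduce to echelon form.
R2 ← R2 + (1/2)·R1: [0, -3, -7/2, 9/2]
R3 ← R3 + (2)·R1: [0, -7, 2, 0]
R6 ← R6 + (9/2)·R1: [0, -7, 1/2, 1/2]
R3 ← R3 − (7/3)·R2: [0, 0, 61/6, -21/2]
R4 ← R4 + (5/3)·R2: [0, 0, -17/6, 9/2]
R5 ← R5 + (7/3)·R2: [0, 0, -43/6, 19/2]
R6 ← R6 − (7/3)·R2: [0, 0, 26/3, -10]
R4 ← R4 + (17/61)·R3: [0, 0, 0, 96/61]
R5 ← R5 + (43/61)·R3: [0, 0, 0, 128/61]
R6 ← R6 − (52/61)·R3: [0, 0, 0, -64/61]
R5 ← R5 − (4/3)·R4: [0, 0, 0, 0]
R6 ← R6 + (2/3)·R4: [0, 0, 0, 0]
4 nonzero rows, so rank(C) = 4.
C has 4 columns; by rank–nullity, nullity = 4 − 4 = 0.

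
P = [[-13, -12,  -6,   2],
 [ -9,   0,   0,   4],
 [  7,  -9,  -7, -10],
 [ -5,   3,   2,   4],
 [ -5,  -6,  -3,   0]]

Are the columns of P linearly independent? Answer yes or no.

Row reduce P to echelon form.
R2 ← R2 − (9/13)·R1: [0, 108/13, 54/13, 34/13]
R3 ← R3 + (7/13)·R1: [0, -201/13, -133/13, -116/13]
R4 ← R4 − (5/13)·R1: [0, 99/13, 56/13, 42/13]
R5 ← R5 − (5/13)·R1: [0, -18/13, -9/13, -10/13]
R3 ← R3 + (67/36)·R2: [0, 0, -5/2, -73/18]
R4 ← R4 − (11/12)·R2: [0, 0, 1/2, 5/6]
R5 ← R5 + (1/6)·R2: [0, 0, 0, -1/3]
R4 ← R4 + (1/5)·R3: [0, 0, 0, 1/45]
R5 ← R5 + (15)·R4: [0, 0, 0, 0]
4 pivots among 4 columns.
Every column is a pivot column, so the columns are linearly independent.

yes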